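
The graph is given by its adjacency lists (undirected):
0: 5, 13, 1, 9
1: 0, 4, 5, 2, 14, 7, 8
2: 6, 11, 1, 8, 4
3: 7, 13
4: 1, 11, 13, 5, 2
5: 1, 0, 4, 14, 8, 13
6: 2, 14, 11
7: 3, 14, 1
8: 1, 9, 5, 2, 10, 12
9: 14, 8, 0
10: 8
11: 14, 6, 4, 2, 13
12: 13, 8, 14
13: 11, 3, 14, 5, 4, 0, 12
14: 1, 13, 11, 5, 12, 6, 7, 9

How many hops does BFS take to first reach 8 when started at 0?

Level 0: 0
Level 1: 1, 5, 9, 13
Level 2: 2, 3, 4, 7, 8, 11, 12, 14
Level 3: 6, 10
8 first appears at level 2.

2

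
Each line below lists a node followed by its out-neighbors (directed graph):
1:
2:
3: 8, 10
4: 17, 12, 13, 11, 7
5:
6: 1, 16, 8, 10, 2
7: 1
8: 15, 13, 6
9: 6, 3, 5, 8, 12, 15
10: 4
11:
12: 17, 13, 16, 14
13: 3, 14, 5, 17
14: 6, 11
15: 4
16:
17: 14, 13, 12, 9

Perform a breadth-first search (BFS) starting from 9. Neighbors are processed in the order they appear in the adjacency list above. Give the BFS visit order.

9 6 3 5 8 12 15 1 16 10 2 13 17 14 4 11 7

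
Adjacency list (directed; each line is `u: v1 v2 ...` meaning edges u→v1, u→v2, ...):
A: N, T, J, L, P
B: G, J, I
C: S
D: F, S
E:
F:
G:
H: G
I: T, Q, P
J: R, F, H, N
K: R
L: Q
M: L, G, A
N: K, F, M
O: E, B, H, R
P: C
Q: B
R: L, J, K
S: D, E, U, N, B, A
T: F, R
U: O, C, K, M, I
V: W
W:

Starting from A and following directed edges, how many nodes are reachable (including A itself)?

21

BFS from A visits: A, N, T, J, L, P, K, F, M, R, H, Q, C, G, B, S, I, D, E, U, O
Reachable nodes: 21 of 23 total.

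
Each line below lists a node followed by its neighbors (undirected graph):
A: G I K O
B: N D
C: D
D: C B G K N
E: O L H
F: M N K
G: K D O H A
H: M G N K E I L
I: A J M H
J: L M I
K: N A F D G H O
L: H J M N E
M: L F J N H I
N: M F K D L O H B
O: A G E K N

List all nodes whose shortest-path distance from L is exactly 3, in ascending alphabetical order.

Level 0: L
Level 1: E, H, J, M, N
Level 2: B, D, F, G, I, K, O
Level 3: A, C

A, C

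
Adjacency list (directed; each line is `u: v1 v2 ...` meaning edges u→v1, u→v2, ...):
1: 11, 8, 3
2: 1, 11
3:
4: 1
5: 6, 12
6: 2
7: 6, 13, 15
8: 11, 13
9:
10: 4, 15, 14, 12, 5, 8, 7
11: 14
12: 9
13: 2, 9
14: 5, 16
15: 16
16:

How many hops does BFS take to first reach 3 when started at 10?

3

Level 0: 10
Level 1: 4, 5, 7, 8, 12, 14, 15
Level 2: 1, 6, 9, 11, 13, 16
Level 3: 2, 3
3 first appears at level 3.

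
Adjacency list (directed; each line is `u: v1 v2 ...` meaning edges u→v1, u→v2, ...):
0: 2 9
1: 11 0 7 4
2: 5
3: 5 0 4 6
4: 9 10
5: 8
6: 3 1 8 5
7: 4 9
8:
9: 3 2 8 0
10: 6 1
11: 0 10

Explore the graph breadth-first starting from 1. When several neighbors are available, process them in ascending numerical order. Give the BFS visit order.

1, 0, 4, 7, 11, 2, 9, 10, 5, 3, 8, 6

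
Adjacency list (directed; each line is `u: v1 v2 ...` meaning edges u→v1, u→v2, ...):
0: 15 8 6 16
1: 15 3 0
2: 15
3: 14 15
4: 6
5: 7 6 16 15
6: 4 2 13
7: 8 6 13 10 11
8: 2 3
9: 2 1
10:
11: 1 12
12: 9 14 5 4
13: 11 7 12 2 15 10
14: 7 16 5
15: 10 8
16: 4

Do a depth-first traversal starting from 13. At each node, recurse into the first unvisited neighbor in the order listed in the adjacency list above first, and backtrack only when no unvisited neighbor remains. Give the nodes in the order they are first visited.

13, 11, 1, 15, 10, 8, 2, 3, 14, 7, 6, 4, 16, 5, 0, 12, 9

Visit 13
13 → 11
11 → 1
1 → 15
15 → 10
15 → 8
8 → 2
8 → 3
3 → 14
14 → 7
7 → 6
6 → 4
14 → 16
14 → 5
1 → 0
11 → 12
12 → 9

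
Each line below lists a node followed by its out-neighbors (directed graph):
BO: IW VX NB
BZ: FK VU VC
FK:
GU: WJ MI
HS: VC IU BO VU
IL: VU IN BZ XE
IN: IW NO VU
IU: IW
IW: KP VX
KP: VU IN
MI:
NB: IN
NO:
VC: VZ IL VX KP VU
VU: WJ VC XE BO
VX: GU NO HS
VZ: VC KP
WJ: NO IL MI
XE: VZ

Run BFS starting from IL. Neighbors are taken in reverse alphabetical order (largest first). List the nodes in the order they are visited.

IL, XE, VU, IN, BZ, VZ, WJ, VC, BO, NO, IW, FK, KP, MI, VX, NB, HS, GU, IU

Visit IL; enqueue XE, VU, IN, BZ → queue [XE, VU, IN, BZ]
Visit XE; enqueue VZ → queue [VU, IN, BZ, VZ]
Visit VU; enqueue WJ, VC, BO → queue [IN, BZ, VZ, WJ, VC, BO]
Visit IN; enqueue NO, IW → queue [BZ, VZ, WJ, VC, BO, NO, IW]
Visit BZ; enqueue FK → queue [VZ, WJ, VC, BO, NO, IW, FK]
Visit VZ; enqueue KP → queue [WJ, VC, BO, NO, IW, FK, KP]
Visit WJ; enqueue MI → queue [VC, BO, NO, IW, FK, KP, MI]
Visit VC; enqueue VX → queue [BO, NO, IW, FK, KP, MI, VX]
Visit BO; enqueue NB → queue [NO, IW, FK, KP, MI, VX, NB]
Visit NO → queue [IW, FK, KP, MI, VX, NB]
Visit IW → queue [FK, KP, MI, VX, NB]
Visit FK → queue [KP, MI, VX, NB]
Visit KP → queue [MI, VX, NB]
Visit MI → queue [VX, NB]
Visit VX; enqueue HS, GU → queue [NB, HS, GU]
Visit NB → queue [HS, GU]
Visit HS; enqueue IU → queue [GU, IU]
Visit GU → queue [IU]
Visit IU → queue []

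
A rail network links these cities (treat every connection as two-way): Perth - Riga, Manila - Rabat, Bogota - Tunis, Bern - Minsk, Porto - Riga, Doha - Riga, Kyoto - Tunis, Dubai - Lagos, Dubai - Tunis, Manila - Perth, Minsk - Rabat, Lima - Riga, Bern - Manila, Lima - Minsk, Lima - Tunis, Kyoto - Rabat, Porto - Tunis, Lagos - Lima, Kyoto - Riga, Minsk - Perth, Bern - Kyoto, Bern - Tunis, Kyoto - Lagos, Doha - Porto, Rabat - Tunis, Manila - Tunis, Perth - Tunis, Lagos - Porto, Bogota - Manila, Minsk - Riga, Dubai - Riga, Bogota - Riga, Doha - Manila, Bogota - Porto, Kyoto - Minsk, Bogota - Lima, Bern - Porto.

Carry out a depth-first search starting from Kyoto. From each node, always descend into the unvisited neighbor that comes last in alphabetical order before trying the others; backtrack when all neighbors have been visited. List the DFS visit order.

Visit Kyoto
Kyoto → Tunis
Tunis → Rabat
Rabat → Minsk
Minsk → Riga
Riga → Porto
Porto → Lagos
Lagos → Lima
Lima → Bogota
Bogota → Manila
Manila → Perth
Manila → Doha
Manila → Bern
Lagos → Dubai

Kyoto -> Tunis -> Rabat -> Minsk -> Riga -> Porto -> Lagos -> Lima -> Bogota -> Manila -> Perth -> Doha -> Bern -> Dubai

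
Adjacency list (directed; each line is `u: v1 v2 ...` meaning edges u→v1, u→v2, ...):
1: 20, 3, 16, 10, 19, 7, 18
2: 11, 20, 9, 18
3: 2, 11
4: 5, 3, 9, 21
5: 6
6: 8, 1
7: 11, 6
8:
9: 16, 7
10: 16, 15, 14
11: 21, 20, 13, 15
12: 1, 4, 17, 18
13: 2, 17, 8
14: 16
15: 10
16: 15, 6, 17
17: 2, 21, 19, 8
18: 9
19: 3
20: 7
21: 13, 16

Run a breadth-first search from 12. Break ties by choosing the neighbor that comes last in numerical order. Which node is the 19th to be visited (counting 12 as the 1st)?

Visit 12; enqueue 18, 17, 4, 1 → queue [18, 17, 4, 1]
Visit 18; enqueue 9 → queue [17, 4, 1, 9]
Visit 17; enqueue 21, 19, 8, 2 → queue [4, 1, 9, 21, 19, 8, 2]
Visit 4; enqueue 5, 3 → queue [1, 9, 21, 19, 8, 2, 5, 3]
Visit 1; enqueue 20, 16, 10, 7 → queue [9, 21, 19, 8, 2, 5, 3, 20, 16, 10, 7]
Visit 9 → queue [21, 19, 8, 2, 5, 3, 20, 16, 10, 7]
Visit 21; enqueue 13 → queue [19, 8, 2, 5, 3, 20, 16, 10, 7, 13]
Visit 19 → queue [8, 2, 5, 3, 20, 16, 10, 7, 13]
Visit 8 → queue [2, 5, 3, 20, 16, 10, 7, 13]
Visit 2; enqueue 11 → queue [5, 3, 20, 16, 10, 7, 13, 11]
Visit 5; enqueue 6 → queue [3, 20, 16, 10, 7, 13, 11, 6]
Visit 3 → queue [20, 16, 10, 7, 13, 11, 6]
Visit 20 → queue [16, 10, 7, 13, 11, 6]
Visit 16; enqueue 15 → queue [10, 7, 13, 11, 6, 15]
Visit 10; enqueue 14 → queue [7, 13, 11, 6, 15, 14]
Visit 7 → queue [13, 11, 6, 15, 14]
Visit 13 → queue [11, 6, 15, 14]
Visit 11 → queue [6, 15, 14]
Visit 6 → queue [15, 14]
Visit 15 → queue [14]
Visit 14 → queue []

Visit order: 12, 18, 17, 4, 1, 9, 21, 19, 8, 2, 5, 3, 20, 16, 10, 7, 13, 11, 6, 15, 14

6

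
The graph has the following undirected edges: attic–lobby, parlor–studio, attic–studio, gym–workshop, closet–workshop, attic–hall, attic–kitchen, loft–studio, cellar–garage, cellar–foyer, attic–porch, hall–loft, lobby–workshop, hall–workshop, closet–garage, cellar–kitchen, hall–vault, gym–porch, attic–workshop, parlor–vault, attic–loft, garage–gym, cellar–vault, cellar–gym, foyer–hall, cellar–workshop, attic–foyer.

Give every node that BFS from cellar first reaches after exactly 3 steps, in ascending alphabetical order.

loft, studio

Level 0: cellar
Level 1: foyer, garage, gym, kitchen, vault, workshop
Level 2: attic, closet, hall, lobby, parlor, porch
Level 3: loft, studio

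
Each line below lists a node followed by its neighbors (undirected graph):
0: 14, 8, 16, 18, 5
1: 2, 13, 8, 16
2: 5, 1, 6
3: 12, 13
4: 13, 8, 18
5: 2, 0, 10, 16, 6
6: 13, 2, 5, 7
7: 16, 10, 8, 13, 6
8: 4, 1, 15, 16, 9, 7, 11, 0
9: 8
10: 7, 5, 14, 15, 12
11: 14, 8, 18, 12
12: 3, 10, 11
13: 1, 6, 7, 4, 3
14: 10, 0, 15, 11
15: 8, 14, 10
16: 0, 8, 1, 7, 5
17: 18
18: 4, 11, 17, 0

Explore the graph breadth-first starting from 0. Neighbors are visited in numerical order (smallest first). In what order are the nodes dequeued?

Visit 0; enqueue 5, 8, 14, 16, 18 → queue [5, 8, 14, 16, 18]
Visit 5; enqueue 2, 6, 10 → queue [8, 14, 16, 18, 2, 6, 10]
Visit 8; enqueue 1, 4, 7, 9, 11, 15 → queue [14, 16, 18, 2, 6, 10, 1, 4, 7, 9, 11, 15]
Visit 14 → queue [16, 18, 2, 6, 10, 1, 4, 7, 9, 11, 15]
Visit 16 → queue [18, 2, 6, 10, 1, 4, 7, 9, 11, 15]
Visit 18; enqueue 17 → queue [2, 6, 10, 1, 4, 7, 9, 11, 15, 17]
Visit 2 → queue [6, 10, 1, 4, 7, 9, 11, 15, 17]
Visit 6; enqueue 13 → queue [10, 1, 4, 7, 9, 11, 15, 17, 13]
Visit 10; enqueue 12 → queue [1, 4, 7, 9, 11, 15, 17, 13, 12]
Visit 1 → queue [4, 7, 9, 11, 15, 17, 13, 12]
Visit 4 → queue [7, 9, 11, 15, 17, 13, 12]
Visit 7 → queue [9, 11, 15, 17, 13, 12]
Visit 9 → queue [11, 15, 17, 13, 12]
Visit 11 → queue [15, 17, 13, 12]
Visit 15 → queue [17, 13, 12]
Visit 17 → queue [13, 12]
Visit 13; enqueue 3 → queue [12, 3]
Visit 12 → queue [3]
Visit 3 → queue []

0 5 8 14 16 18 2 6 10 1 4 7 9 11 15 17 13 12 3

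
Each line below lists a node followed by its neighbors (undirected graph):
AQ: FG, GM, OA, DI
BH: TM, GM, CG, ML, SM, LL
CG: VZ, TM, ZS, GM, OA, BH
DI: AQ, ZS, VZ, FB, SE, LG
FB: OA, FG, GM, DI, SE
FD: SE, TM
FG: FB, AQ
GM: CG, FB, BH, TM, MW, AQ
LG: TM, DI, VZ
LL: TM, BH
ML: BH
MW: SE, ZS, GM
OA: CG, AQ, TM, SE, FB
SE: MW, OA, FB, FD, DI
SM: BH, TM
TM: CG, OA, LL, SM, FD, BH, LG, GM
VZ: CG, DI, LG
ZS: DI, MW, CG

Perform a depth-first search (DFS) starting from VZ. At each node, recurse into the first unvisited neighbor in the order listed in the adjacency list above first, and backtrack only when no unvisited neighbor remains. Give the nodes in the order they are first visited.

VZ → CG → TM → OA → AQ → FG → FB → GM → BH → ML → SM → LL → MW → SE → FD → DI → ZS → LG

Visit VZ
VZ → CG
CG → TM
TM → OA
OA → AQ
AQ → FG
FG → FB
FB → GM
GM → BH
BH → ML
BH → SM
BH → LL
GM → MW
MW → SE
SE → FD
SE → DI
DI → ZS
DI → LG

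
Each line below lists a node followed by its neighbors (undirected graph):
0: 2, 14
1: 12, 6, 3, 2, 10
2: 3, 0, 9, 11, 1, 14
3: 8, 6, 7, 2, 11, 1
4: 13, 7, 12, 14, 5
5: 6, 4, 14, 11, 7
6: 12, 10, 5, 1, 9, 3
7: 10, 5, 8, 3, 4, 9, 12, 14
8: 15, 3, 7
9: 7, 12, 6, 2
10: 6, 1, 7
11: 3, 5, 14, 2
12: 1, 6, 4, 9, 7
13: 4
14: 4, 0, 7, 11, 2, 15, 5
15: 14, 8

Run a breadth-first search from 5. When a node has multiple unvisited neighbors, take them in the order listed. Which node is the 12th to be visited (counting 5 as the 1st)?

13

Visit 5; enqueue 6, 4, 14, 11, 7 → queue [6, 4, 14, 11, 7]
Visit 6; enqueue 12, 10, 1, 9, 3 → queue [4, 14, 11, 7, 12, 10, 1, 9, 3]
Visit 4; enqueue 13 → queue [14, 11, 7, 12, 10, 1, 9, 3, 13]
Visit 14; enqueue 0, 2, 15 → queue [11, 7, 12, 10, 1, 9, 3, 13, 0, 2, 15]
Visit 11 → queue [7, 12, 10, 1, 9, 3, 13, 0, 2, 15]
Visit 7; enqueue 8 → queue [12, 10, 1, 9, 3, 13, 0, 2, 15, 8]
Visit 12 → queue [10, 1, 9, 3, 13, 0, 2, 15, 8]
Visit 10 → queue [1, 9, 3, 13, 0, 2, 15, 8]
Visit 1 → queue [9, 3, 13, 0, 2, 15, 8]
Visit 9 → queue [3, 13, 0, 2, 15, 8]
Visit 3 → queue [13, 0, 2, 15, 8]
Visit 13 → queue [0, 2, 15, 8]
Visit 0 → queue [2, 15, 8]
Visit 2 → queue [15, 8]
Visit 15 → queue [8]
Visit 8 → queue []

Visit order: 5, 6, 4, 14, 11, 7, 12, 10, 1, 9, 3, 13, 0, 2, 15, 8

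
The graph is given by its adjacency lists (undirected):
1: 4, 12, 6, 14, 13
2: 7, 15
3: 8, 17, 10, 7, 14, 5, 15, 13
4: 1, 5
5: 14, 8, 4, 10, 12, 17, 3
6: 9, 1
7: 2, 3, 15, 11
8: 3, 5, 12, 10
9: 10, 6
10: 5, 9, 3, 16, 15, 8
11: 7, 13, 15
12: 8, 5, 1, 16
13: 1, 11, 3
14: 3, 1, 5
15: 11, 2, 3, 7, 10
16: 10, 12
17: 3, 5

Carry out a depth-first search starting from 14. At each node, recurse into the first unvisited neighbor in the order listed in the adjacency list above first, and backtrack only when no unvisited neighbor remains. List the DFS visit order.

Visit 14
14 → 3
3 → 8
8 → 5
5 → 4
4 → 1
1 → 12
12 → 16
16 → 10
10 → 9
9 → 6
10 → 15
15 → 11
11 → 7
7 → 2
11 → 13
5 → 17

14 3 8 5 4 1 12 16 10 9 6 15 11 7 2 13 17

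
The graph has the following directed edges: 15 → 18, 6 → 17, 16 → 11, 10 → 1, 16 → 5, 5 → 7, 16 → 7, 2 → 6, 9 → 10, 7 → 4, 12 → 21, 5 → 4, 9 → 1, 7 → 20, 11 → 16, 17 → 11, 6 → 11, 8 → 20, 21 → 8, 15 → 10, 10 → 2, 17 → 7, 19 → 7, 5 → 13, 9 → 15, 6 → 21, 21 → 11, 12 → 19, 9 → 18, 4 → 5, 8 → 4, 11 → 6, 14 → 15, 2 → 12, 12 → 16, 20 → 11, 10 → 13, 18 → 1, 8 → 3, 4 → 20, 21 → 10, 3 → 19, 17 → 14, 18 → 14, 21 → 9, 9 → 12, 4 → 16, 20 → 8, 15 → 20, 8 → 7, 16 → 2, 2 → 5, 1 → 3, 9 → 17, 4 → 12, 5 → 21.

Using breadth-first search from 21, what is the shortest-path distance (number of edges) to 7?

2

Level 0: 21
Level 1: 8, 9, 10, 11
Level 2: 1, 2, 3, 4, 6, 7, 12, 13, 15, 16, 17, 18, 20
Level 3: 5, 14, 19
7 first appears at level 2.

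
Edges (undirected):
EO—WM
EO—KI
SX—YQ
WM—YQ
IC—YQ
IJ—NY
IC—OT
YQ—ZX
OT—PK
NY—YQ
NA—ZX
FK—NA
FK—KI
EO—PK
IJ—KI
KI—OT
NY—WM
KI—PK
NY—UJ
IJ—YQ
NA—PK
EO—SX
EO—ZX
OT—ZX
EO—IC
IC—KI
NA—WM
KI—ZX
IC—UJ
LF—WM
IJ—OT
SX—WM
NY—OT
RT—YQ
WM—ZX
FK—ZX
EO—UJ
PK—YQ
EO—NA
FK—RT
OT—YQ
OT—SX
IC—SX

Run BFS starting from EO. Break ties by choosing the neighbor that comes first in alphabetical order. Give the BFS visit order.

Visit EO; enqueue IC, KI, NA, PK, SX, UJ, WM, ZX → queue [IC, KI, NA, PK, SX, UJ, WM, ZX]
Visit IC; enqueue OT, YQ → queue [KI, NA, PK, SX, UJ, WM, ZX, OT, YQ]
Visit KI; enqueue FK, IJ → queue [NA, PK, SX, UJ, WM, ZX, OT, YQ, FK, IJ]
Visit NA → queue [PK, SX, UJ, WM, ZX, OT, YQ, FK, IJ]
Visit PK → queue [SX, UJ, WM, ZX, OT, YQ, FK, IJ]
Visit SX → queue [UJ, WM, ZX, OT, YQ, FK, IJ]
Visit UJ; enqueue NY → queue [WM, ZX, OT, YQ, FK, IJ, NY]
Visit WM; enqueue LF → queue [ZX, OT, YQ, FK, IJ, NY, LF]
Visit ZX → queue [OT, YQ, FK, IJ, NY, LF]
Visit OT → queue [YQ, FK, IJ, NY, LF]
Visit YQ; enqueue RT → queue [FK, IJ, NY, LF, RT]
Visit FK → queue [IJ, NY, LF, RT]
Visit IJ → queue [NY, LF, RT]
Visit NY → queue [LF, RT]
Visit LF → queue [RT]
Visit RT → queue []

EO, IC, KI, NA, PK, SX, UJ, WM, ZX, OT, YQ, FK, IJ, NY, LF, RT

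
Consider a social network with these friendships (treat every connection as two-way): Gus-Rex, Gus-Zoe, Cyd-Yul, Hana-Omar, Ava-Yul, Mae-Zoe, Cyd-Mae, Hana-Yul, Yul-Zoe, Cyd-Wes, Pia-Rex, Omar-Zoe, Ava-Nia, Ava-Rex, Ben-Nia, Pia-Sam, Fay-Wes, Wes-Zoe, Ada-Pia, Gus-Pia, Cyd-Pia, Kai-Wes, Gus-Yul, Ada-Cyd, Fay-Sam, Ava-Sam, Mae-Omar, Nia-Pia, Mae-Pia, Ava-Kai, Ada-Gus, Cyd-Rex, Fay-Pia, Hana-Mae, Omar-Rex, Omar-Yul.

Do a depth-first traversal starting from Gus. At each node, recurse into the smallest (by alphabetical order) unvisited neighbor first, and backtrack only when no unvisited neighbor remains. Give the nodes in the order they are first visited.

Visit Gus
Gus → Ada
Ada → Cyd
Cyd → Mae
Mae → Hana
Hana → Omar
Omar → Rex
Rex → Ava
Ava → Kai
Kai → Wes
Wes → Fay
Fay → Pia
Pia → Nia
Nia → Ben
Pia → Sam
Wes → Zoe
Zoe → Yul

Gus Ada Cyd Mae Hana Omar Rex Ava Kai Wes Fay Pia Nia Ben Sam Zoe Yul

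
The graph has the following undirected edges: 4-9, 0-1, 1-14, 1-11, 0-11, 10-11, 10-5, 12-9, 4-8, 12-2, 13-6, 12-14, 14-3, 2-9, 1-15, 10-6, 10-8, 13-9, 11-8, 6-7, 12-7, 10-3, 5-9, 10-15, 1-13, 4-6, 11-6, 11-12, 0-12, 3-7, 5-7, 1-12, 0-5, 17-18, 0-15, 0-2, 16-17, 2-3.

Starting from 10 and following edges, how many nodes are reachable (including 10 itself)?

16

BFS from 10 visits: 10, 3, 5, 6, 8, 11, 15, 2, 7, 14, 0, 9, 4, 13, 1, 12
Reachable nodes: 16 of 19 total.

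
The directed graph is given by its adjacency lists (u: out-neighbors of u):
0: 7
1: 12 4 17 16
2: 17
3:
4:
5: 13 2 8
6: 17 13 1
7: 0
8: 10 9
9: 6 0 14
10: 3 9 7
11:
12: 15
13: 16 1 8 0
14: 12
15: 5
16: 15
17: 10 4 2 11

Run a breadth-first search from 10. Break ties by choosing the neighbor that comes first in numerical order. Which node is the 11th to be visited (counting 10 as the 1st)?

12

Visit 10; enqueue 3, 7, 9 → queue [3, 7, 9]
Visit 3 → queue [7, 9]
Visit 7; enqueue 0 → queue [9, 0]
Visit 9; enqueue 6, 14 → queue [0, 6, 14]
Visit 0 → queue [6, 14]
Visit 6; enqueue 1, 13, 17 → queue [14, 1, 13, 17]
Visit 14; enqueue 12 → queue [1, 13, 17, 12]
Visit 1; enqueue 4, 16 → queue [13, 17, 12, 4, 16]
Visit 13; enqueue 8 → queue [17, 12, 4, 16, 8]
Visit 17; enqueue 2, 11 → queue [12, 4, 16, 8, 2, 11]
Visit 12; enqueue 15 → queue [4, 16, 8, 2, 11, 15]
Visit 4 → queue [16, 8, 2, 11, 15]
Visit 16 → queue [8, 2, 11, 15]
Visit 8 → queue [2, 11, 15]
Visit 2 → queue [11, 15]
Visit 11 → queue [15]
Visit 15; enqueue 5 → queue [5]
Visit 5 → queue []

Visit order: 10, 3, 7, 9, 0, 6, 14, 1, 13, 17, 12, 4, 16, 8, 2, 11, 15, 5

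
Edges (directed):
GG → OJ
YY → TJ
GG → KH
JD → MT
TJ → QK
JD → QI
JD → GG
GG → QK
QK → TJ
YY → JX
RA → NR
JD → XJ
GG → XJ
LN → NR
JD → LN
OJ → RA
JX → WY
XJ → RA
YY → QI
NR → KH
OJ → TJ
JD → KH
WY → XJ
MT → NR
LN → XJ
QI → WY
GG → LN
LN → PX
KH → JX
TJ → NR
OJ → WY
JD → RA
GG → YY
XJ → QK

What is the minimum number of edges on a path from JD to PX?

Level 0: JD
Level 1: GG, KH, LN, MT, QI, RA, XJ
Level 2: JX, NR, OJ, PX, QK, WY, YY
Level 3: TJ
PX first appears at level 2.

2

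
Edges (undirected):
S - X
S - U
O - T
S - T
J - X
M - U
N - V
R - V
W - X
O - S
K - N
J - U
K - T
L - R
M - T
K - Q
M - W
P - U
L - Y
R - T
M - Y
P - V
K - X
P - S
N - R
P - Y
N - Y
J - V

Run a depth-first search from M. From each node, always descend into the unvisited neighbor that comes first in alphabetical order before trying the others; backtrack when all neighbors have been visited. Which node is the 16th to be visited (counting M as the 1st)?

Visit M
M → T
T → K
K → N
N → R
R → L
L → Y
Y → P
P → S
S → O
S → U
U → J
J → V
J → X
X → W
K → Q

Visit order: M, T, K, N, R, L, Y, P, S, O, U, J, V, X, W, Q

Q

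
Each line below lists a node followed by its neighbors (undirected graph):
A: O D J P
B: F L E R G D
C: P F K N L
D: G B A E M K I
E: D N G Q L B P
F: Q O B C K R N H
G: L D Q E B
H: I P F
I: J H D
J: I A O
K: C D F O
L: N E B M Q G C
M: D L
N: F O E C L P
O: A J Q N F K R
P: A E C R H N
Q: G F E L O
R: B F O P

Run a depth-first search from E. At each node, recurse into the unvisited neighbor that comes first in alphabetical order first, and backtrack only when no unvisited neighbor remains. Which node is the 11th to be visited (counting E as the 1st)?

Visit E
E → B
B → D
D → A
A → J
J → I
I → H
H → F
F → C
C → K
K → O
O → N
N → L
L → G
G → Q
L → M
N → P
P → R

Visit order: E, B, D, A, J, I, H, F, C, K, O, N, L, G, Q, M, P, R

O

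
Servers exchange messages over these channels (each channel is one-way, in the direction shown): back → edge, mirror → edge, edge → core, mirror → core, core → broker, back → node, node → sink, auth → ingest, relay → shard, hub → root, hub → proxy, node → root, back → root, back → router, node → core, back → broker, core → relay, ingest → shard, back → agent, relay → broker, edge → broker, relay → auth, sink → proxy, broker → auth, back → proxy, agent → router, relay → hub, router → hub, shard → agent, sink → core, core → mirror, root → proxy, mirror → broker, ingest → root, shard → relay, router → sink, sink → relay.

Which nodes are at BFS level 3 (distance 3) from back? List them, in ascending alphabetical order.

ingest, mirror, relay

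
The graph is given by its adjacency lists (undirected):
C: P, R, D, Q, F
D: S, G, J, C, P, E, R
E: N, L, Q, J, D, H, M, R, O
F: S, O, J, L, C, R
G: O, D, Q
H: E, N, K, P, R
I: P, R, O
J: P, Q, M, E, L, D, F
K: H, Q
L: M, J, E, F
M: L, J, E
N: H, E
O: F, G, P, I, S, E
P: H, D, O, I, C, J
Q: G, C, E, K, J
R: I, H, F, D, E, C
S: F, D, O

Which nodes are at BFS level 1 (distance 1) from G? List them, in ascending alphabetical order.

D, O, Q

Level 0: G
Level 1: D, O, Q
Level 2: C, E, F, I, J, K, P, R, S
Level 3: H, L, M, N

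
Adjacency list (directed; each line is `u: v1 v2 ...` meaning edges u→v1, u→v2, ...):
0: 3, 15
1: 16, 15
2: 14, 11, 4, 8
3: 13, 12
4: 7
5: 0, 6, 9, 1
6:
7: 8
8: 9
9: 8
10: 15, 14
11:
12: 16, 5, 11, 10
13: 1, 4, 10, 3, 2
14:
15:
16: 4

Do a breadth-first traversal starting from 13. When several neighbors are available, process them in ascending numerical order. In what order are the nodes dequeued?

Visit 13; enqueue 1, 2, 3, 4, 10 → queue [1, 2, 3, 4, 10]
Visit 1; enqueue 15, 16 → queue [2, 3, 4, 10, 15, 16]
Visit 2; enqueue 8, 11, 14 → queue [3, 4, 10, 15, 16, 8, 11, 14]
Visit 3; enqueue 12 → queue [4, 10, 15, 16, 8, 11, 14, 12]
Visit 4; enqueue 7 → queue [10, 15, 16, 8, 11, 14, 12, 7]
Visit 10 → queue [15, 16, 8, 11, 14, 12, 7]
Visit 15 → queue [16, 8, 11, 14, 12, 7]
Visit 16 → queue [8, 11, 14, 12, 7]
Visit 8; enqueue 9 → queue [11, 14, 12, 7, 9]
Visit 11 → queue [14, 12, 7, 9]
Visit 14 → queue [12, 7, 9]
Visit 12; enqueue 5 → queue [7, 9, 5]
Visit 7 → queue [9, 5]
Visit 9 → queue [5]
Visit 5; enqueue 0, 6 → queue [0, 6]
Visit 0 → queue [6]
Visit 6 → queue []

13, 1, 2, 3, 4, 10, 15, 16, 8, 11, 14, 12, 7, 9, 5, 0, 6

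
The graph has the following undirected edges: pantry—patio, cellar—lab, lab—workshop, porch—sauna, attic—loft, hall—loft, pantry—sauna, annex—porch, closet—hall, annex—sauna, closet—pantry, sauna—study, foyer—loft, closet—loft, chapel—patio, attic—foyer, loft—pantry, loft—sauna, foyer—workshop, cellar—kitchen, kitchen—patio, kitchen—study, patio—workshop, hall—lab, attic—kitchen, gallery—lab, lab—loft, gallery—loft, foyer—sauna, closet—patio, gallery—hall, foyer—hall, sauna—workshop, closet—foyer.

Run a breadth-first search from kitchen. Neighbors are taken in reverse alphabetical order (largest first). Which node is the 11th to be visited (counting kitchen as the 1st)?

lab

Visit kitchen; enqueue study, patio, cellar, attic → queue [study, patio, cellar, attic]
Visit study; enqueue sauna → queue [patio, cellar, attic, sauna]
Visit patio; enqueue workshop, pantry, closet, chapel → queue [cellar, attic, sauna, workshop, pantry, closet, chapel]
Visit cellar; enqueue lab → queue [attic, sauna, workshop, pantry, closet, chapel, lab]
Visit attic; enqueue loft, foyer → queue [sauna, workshop, pantry, closet, chapel, lab, loft, foyer]
Visit sauna; enqueue porch, annex → queue [workshop, pantry, closet, chapel, lab, loft, foyer, porch, annex]
Visit workshop → queue [pantry, closet, chapel, lab, loft, foyer, porch, annex]
Visit pantry → queue [closet, chapel, lab, loft, foyer, porch, annex]
Visit closet; enqueue hall → queue [chapel, lab, loft, foyer, porch, annex, hall]
Visit chapel → queue [lab, loft, foyer, porch, annex, hall]
Visit lab; enqueue gallery → queue [loft, foyer, porch, annex, hall, gallery]
Visit loft → queue [foyer, porch, annex, hall, gallery]
Visit foyer → queue [porch, annex, hall, gallery]
Visit porch → queue [annex, hall, gallery]
Visit annex → queue [hall, gallery]
Visit hall → queue [gallery]
Visit gallery → queue []

Visit order: kitchen, study, patio, cellar, attic, sauna, workshop, pantry, closet, chapel, lab, loft, foyer, porch, annex, hall, gallery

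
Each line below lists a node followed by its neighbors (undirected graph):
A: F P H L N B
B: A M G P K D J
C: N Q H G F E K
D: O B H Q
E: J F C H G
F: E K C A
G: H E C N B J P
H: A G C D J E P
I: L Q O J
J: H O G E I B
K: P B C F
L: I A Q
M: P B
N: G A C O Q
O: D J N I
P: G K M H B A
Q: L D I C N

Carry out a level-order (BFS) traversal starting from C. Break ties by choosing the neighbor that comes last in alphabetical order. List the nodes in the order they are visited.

Visit C; enqueue Q, N, K, H, G, F, E → queue [Q, N, K, H, G, F, E]
Visit Q; enqueue L, I, D → queue [N, K, H, G, F, E, L, I, D]
Visit N; enqueue O, A → queue [K, H, G, F, E, L, I, D, O, A]
Visit K; enqueue P, B → queue [H, G, F, E, L, I, D, O, A, P, B]
Visit H; enqueue J → queue [G, F, E, L, I, D, O, A, P, B, J]
Visit G → queue [F, E, L, I, D, O, A, P, B, J]
Visit F → queue [E, L, I, D, O, A, P, B, J]
Visit E → queue [L, I, D, O, A, P, B, J]
Visit L → queue [I, D, O, A, P, B, J]
Visit I → queue [D, O, A, P, B, J]
Visit D → queue [O, A, P, B, J]
Visit O → queue [A, P, B, J]
Visit A → queue [P, B, J]
Visit P; enqueue M → queue [B, J, M]
Visit B → queue [J, M]
Visit J → queue [M]
Visit M → queue []

C, Q, N, K, H, G, F, E, L, I, D, O, A, P, B, J, M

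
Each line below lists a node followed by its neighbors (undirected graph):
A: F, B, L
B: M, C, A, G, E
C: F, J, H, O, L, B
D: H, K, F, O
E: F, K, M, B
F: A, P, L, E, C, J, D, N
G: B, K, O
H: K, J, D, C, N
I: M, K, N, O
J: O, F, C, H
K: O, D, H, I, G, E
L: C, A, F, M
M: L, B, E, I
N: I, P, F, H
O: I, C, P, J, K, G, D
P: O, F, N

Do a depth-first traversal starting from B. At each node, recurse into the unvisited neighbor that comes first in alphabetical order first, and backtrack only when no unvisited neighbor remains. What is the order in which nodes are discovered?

B -> A -> F -> C -> H -> D -> K -> E -> M -> I -> N -> P -> O -> G -> J -> L

Visit B
B → A
A → F
F → C
C → H
H → D
D → K
K → E
E → M
M → I
I → N
N → P
P → O
O → G
O → J
M → L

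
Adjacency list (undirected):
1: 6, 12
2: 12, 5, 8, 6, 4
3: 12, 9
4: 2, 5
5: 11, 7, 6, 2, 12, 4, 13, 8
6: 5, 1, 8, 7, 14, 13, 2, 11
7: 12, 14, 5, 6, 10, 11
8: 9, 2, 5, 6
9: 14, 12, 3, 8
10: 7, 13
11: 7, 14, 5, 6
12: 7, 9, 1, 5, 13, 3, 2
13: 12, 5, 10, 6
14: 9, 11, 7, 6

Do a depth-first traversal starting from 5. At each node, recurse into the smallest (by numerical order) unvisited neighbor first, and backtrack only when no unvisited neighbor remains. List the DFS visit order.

5 2 4 6 1 12 3 9 8 14 7 10 13 11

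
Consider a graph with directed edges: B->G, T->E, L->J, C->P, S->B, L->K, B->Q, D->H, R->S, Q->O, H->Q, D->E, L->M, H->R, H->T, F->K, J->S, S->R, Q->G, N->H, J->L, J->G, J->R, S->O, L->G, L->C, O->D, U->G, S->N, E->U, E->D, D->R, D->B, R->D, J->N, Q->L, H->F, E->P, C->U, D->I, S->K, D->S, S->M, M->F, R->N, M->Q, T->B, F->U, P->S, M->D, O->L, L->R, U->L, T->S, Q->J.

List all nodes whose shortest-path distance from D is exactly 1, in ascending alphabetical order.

Level 0: D
Level 1: B, E, H, I, R, S
Level 2: F, G, K, M, N, O, P, Q, T, U
Level 3: J, L
Level 4: C

B, E, H, I, R, S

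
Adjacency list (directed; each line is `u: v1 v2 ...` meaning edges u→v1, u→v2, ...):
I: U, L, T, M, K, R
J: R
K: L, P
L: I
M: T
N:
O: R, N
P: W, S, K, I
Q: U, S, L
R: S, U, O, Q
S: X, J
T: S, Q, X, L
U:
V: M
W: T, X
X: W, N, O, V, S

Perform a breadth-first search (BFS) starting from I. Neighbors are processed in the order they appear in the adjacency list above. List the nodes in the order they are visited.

I U L T M K R S Q X P O J W N V

Visit I; enqueue U, L, T, M, K, R → queue [U, L, T, M, K, R]
Visit U → queue [L, T, M, K, R]
Visit L → queue [T, M, K, R]
Visit T; enqueue S, Q, X → queue [M, K, R, S, Q, X]
Visit M → queue [K, R, S, Q, X]
Visit K; enqueue P → queue [R, S, Q, X, P]
Visit R; enqueue O → queue [S, Q, X, P, O]
Visit S; enqueue J → queue [Q, X, P, O, J]
Visit Q → queue [X, P, O, J]
Visit X; enqueue W, N, V → queue [P, O, J, W, N, V]
Visit P → queue [O, J, W, N, V]
Visit O → queue [J, W, N, V]
Visit J → queue [W, N, V]
Visit W → queue [N, V]
Visit N → queue [V]
Visit V → queue []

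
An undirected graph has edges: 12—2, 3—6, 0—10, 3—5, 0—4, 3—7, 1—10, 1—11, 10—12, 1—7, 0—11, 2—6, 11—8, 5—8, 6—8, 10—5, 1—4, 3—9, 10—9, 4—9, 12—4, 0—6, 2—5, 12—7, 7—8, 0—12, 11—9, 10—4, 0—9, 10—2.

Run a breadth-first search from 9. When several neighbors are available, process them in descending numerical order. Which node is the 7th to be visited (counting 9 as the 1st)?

8

Visit 9; enqueue 11, 10, 4, 3, 0 → queue [11, 10, 4, 3, 0]
Visit 11; enqueue 8, 1 → queue [10, 4, 3, 0, 8, 1]
Visit 10; enqueue 12, 5, 2 → queue [4, 3, 0, 8, 1, 12, 5, 2]
Visit 4 → queue [3, 0, 8, 1, 12, 5, 2]
Visit 3; enqueue 7, 6 → queue [0, 8, 1, 12, 5, 2, 7, 6]
Visit 0 → queue [8, 1, 12, 5, 2, 7, 6]
Visit 8 → queue [1, 12, 5, 2, 7, 6]
Visit 1 → queue [12, 5, 2, 7, 6]
Visit 12 → queue [5, 2, 7, 6]
Visit 5 → queue [2, 7, 6]
Visit 2 → queue [7, 6]
Visit 7 → queue [6]
Visit 6 → queue []

Visit order: 9, 11, 10, 4, 3, 0, 8, 1, 12, 5, 2, 7, 6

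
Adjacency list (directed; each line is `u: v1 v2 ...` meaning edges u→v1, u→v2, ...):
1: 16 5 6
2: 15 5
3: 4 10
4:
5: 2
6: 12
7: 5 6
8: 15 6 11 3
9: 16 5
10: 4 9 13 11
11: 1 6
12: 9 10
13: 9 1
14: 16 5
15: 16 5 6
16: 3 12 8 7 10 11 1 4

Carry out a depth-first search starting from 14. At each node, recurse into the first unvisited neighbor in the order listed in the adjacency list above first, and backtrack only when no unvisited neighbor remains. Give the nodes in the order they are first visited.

Visit 14
14 → 16
16 → 3
3 → 4
3 → 10
10 → 9
9 → 5
5 → 2
2 → 15
15 → 6
6 → 12
10 → 13
13 → 1
10 → 11
16 → 8
16 → 7

14 16 3 4 10 9 5 2 15 6 12 13 1 11 8 7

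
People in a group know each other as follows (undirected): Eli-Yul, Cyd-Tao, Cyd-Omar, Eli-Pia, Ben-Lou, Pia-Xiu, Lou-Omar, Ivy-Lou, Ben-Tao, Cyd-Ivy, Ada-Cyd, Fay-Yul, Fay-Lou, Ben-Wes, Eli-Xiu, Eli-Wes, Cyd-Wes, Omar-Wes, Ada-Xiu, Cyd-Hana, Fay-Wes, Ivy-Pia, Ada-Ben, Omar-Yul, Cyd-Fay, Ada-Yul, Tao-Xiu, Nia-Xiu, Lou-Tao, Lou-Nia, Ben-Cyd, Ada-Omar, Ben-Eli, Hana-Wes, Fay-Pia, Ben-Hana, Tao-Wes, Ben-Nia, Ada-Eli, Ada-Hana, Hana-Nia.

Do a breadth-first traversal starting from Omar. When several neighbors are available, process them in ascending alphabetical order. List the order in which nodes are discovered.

Omar -> Ada -> Cyd -> Lou -> Wes -> Yul -> Ben -> Eli -> Hana -> Xiu -> Fay -> Ivy -> Tao -> Nia -> Pia

Visit Omar; enqueue Ada, Cyd, Lou, Wes, Yul → queue [Ada, Cyd, Lou, Wes, Yul]
Visit Ada; enqueue Ben, Eli, Hana, Xiu → queue [Cyd, Lou, Wes, Yul, Ben, Eli, Hana, Xiu]
Visit Cyd; enqueue Fay, Ivy, Tao → queue [Lou, Wes, Yul, Ben, Eli, Hana, Xiu, Fay, Ivy, Tao]
Visit Lou; enqueue Nia → queue [Wes, Yul, Ben, Eli, Hana, Xiu, Fay, Ivy, Tao, Nia]
Visit Wes → queue [Yul, Ben, Eli, Hana, Xiu, Fay, Ivy, Tao, Nia]
Visit Yul → queue [Ben, Eli, Hana, Xiu, Fay, Ivy, Tao, Nia]
Visit Ben → queue [Eli, Hana, Xiu, Fay, Ivy, Tao, Nia]
Visit Eli; enqueue Pia → queue [Hana, Xiu, Fay, Ivy, Tao, Nia, Pia]
Visit Hana → queue [Xiu, Fay, Ivy, Tao, Nia, Pia]
Visit Xiu → queue [Fay, Ivy, Tao, Nia, Pia]
Visit Fay → queue [Ivy, Tao, Nia, Pia]
Visit Ivy → queue [Tao, Nia, Pia]
Visit Tao → queue [Nia, Pia]
Visit Nia → queue [Pia]
Visit Pia → queue []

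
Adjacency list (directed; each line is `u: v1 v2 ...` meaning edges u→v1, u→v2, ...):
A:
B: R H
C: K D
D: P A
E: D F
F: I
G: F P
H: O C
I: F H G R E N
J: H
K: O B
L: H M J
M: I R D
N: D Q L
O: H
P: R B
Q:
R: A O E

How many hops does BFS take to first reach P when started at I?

2

Level 0: I
Level 1: E, F, G, H, N, R
Level 2: A, C, D, L, O, P, Q
Level 3: B, J, K, M
P first appears at level 2.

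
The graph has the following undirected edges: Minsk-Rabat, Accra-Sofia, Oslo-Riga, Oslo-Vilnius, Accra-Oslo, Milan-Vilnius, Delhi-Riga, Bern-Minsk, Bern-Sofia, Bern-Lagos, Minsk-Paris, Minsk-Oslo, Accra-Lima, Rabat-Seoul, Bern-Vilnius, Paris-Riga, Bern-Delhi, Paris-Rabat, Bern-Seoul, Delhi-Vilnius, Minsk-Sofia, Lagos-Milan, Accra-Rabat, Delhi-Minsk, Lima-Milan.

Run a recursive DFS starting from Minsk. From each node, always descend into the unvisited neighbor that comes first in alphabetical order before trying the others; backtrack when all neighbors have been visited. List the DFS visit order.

Minsk -> Bern -> Delhi -> Riga -> Oslo -> Accra -> Lima -> Milan -> Lagos -> Vilnius -> Rabat -> Paris -> Seoul -> Sofia

Visit Minsk
Minsk → Bern
Bern → Delhi
Delhi → Riga
Riga → Oslo
Oslo → Accra
Accra → Lima
Lima → Milan
Milan → Lagos
Milan → Vilnius
Accra → Rabat
Rabat → Paris
Rabat → Seoul
Accra → Sofia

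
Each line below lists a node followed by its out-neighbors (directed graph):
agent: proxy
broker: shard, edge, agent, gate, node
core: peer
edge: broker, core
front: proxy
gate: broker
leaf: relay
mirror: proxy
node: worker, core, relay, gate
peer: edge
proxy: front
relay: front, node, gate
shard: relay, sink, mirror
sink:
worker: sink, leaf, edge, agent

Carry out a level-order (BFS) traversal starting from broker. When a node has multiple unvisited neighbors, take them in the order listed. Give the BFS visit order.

Visit broker; enqueue shard, edge, agent, gate, node → queue [shard, edge, agent, gate, node]
Visit shard; enqueue relay, sink, mirror → queue [edge, agent, gate, node, relay, sink, mirror]
Visit edge; enqueue core → queue [agent, gate, node, relay, sink, mirror, core]
Visit agent; enqueue proxy → queue [gate, node, relay, sink, mirror, core, proxy]
Visit gate → queue [node, relay, sink, mirror, core, proxy]
Visit node; enqueue worker → queue [relay, sink, mirror, core, proxy, worker]
Visit relay; enqueue front → queue [sink, mirror, core, proxy, worker, front]
Visit sink → queue [mirror, core, proxy, worker, front]
Visit mirror → queue [core, proxy, worker, front]
Visit core; enqueue peer → queue [proxy, worker, front, peer]
Visit proxy → queue [worker, front, peer]
Visit worker; enqueue leaf → queue [front, peer, leaf]
Visit front → queue [peer, leaf]
Visit peer → queue [leaf]
Visit leaf → queue []

broker, shard, edge, agent, gate, node, relay, sink, mirror, core, proxy, worker, front, peer, leaf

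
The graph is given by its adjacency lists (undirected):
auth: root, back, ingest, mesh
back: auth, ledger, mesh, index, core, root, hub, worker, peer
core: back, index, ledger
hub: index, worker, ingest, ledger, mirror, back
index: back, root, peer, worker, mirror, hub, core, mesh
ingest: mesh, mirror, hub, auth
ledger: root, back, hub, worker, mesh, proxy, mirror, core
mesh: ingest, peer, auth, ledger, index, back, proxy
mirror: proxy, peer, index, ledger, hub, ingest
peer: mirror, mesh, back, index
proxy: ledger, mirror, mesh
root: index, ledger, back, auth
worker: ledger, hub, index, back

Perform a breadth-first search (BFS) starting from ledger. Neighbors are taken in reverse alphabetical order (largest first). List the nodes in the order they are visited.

ledger worker root proxy mirror mesh hub core back index auth peer ingest

Visit ledger; enqueue worker, root, proxy, mirror, mesh, hub, core, back → queue [worker, root, proxy, mirror, mesh, hub, core, back]
Visit worker; enqueue index → queue [root, proxy, mirror, mesh, hub, core, back, index]
Visit root; enqueue auth → queue [proxy, mirror, mesh, hub, core, back, index, auth]
Visit proxy → queue [mirror, mesh, hub, core, back, index, auth]
Visit mirror; enqueue peer, ingest → queue [mesh, hub, core, back, index, auth, peer, ingest]
Visit mesh → queue [hub, core, back, index, auth, peer, ingest]
Visit hub → queue [core, back, index, auth, peer, ingest]
Visit core → queue [back, index, auth, peer, ingest]
Visit back → queue [index, auth, peer, ingest]
Visit index → queue [auth, peer, ingest]
Visit auth → queue [peer, ingest]
Visit peer → queue [ingest]
Visit ingest → queue []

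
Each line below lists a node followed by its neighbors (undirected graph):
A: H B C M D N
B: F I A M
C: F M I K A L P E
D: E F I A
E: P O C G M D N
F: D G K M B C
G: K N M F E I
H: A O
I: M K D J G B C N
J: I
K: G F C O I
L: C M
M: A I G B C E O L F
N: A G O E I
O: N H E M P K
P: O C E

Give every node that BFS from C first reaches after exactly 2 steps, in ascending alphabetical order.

Level 0: C
Level 1: A, E, F, I, K, L, M, P
Level 2: B, D, G, H, J, N, O

B, D, G, H, J, N, O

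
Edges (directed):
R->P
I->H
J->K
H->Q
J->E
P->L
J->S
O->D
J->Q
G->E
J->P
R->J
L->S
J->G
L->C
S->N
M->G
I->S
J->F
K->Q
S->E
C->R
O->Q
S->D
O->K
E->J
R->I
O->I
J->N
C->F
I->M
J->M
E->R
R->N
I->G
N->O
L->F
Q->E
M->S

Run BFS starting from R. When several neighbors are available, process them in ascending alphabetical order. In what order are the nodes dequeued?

Visit R; enqueue I, J, N, P → queue [I, J, N, P]
Visit I; enqueue G, H, M, S → queue [J, N, P, G, H, M, S]
Visit J; enqueue E, F, K, Q → queue [N, P, G, H, M, S, E, F, K, Q]
Visit N; enqueue O → queue [P, G, H, M, S, E, F, K, Q, O]
Visit P; enqueue L → queue [G, H, M, S, E, F, K, Q, O, L]
Visit G → queue [H, M, S, E, F, K, Q, O, L]
Visit H → queue [M, S, E, F, K, Q, O, L]
Visit M → queue [S, E, F, K, Q, O, L]
Visit S; enqueue D → queue [E, F, K, Q, O, L, D]
Visit E → queue [F, K, Q, O, L, D]
Visit F → queue [K, Q, O, L, D]
Visit K → queue [Q, O, L, D]
Visit Q → queue [O, L, D]
Visit O → queue [L, D]
Visit L; enqueue C → queue [D, C]
Visit D → queue [C]
Visit C → queue []

R, I, J, N, P, G, H, M, S, E, F, K, Q, O, L, D, C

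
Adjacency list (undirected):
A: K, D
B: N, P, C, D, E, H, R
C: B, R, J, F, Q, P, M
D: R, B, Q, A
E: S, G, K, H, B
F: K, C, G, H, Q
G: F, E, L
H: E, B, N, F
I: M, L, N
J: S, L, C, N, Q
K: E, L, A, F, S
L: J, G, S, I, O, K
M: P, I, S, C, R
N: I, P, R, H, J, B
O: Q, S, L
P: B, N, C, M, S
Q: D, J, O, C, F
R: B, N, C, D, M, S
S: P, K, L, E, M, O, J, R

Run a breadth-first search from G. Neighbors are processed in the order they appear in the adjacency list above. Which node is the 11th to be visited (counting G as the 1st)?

J

Visit G; enqueue F, E, L → queue [F, E, L]
Visit F; enqueue K, C, H, Q → queue [E, L, K, C, H, Q]
Visit E; enqueue S, B → queue [L, K, C, H, Q, S, B]
Visit L; enqueue J, I, O → queue [K, C, H, Q, S, B, J, I, O]
Visit K; enqueue A → queue [C, H, Q, S, B, J, I, O, A]
Visit C; enqueue R, P, M → queue [H, Q, S, B, J, I, O, A, R, P, M]
Visit H; enqueue N → queue [Q, S, B, J, I, O, A, R, P, M, N]
Visit Q; enqueue D → queue [S, B, J, I, O, A, R, P, M, N, D]
Visit S → queue [B, J, I, O, A, R, P, M, N, D]
Visit B → queue [J, I, O, A, R, P, M, N, D]
Visit J → queue [I, O, A, R, P, M, N, D]
Visit I → queue [O, A, R, P, M, N, D]
Visit O → queue [A, R, P, M, N, D]
Visit A → queue [R, P, M, N, D]
Visit R → queue [P, M, N, D]
Visit P → queue [M, N, D]
Visit M → queue [N, D]
Visit N → queue [D]
Visit D → queue []

Visit order: G, F, E, L, K, C, H, Q, S, B, J, I, O, A, R, P, M, N, D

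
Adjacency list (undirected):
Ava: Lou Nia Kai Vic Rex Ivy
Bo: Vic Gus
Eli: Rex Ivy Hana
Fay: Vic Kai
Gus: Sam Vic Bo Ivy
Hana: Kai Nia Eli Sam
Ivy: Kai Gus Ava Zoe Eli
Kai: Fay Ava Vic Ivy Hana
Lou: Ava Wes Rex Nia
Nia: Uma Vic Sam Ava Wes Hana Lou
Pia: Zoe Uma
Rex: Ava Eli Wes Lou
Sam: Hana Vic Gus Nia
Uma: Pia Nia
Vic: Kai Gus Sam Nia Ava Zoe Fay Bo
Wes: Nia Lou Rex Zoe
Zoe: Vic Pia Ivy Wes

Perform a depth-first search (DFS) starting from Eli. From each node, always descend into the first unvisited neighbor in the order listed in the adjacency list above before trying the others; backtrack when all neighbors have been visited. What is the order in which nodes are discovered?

Eli, Rex, Ava, Lou, Wes, Nia, Uma, Pia, Zoe, Vic, Kai, Fay, Ivy, Gus, Sam, Hana, Bo

Visit Eli
Eli → Rex
Rex → Ava
Ava → Lou
Lou → Wes
Wes → Nia
Nia → Uma
Uma → Pia
Pia → Zoe
Zoe → Vic
Vic → Kai
Kai → Fay
Kai → Ivy
Ivy → Gus
Gus → Sam
Sam → Hana
Gus → Bo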